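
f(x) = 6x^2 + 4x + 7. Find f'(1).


Differentiate term by term using power and sum rules:
f(x) = 6x^2 + 4x + 7
f'(x) = 12x + 4
Substitute x = 1:
f'(1) = 12 * 1 + 4
= 12 + 4
= 16

16


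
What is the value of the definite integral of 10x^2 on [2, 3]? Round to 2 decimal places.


Find the antiderivative of 10x^2:
F(x) = 10/3 * x^3
Apply the Fundamental Theorem of Calculus:
F(3) - F(2)
= 10/3 * 3^3 - 10/3 * 2^3
= 10/3 * (27 - 8)
= 10/3 * 19
= 190/3 ≈ 63.33

63.33


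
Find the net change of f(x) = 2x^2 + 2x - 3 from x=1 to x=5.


Net change = f(b) - f(a)
f(x) = 2x^2 + 2x - 3
Compute f(5):
f(5) = 2 * 5^2 + 2 * 5 - 3
= 50 + 10 - 3
= 57
Compute f(1):
f(1) = 2 * 1^2 + 2 * 1 - 3
= 2 + 2 - 3
= 1
Net change = 57 - 1 = 56

56


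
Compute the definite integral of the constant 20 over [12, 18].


The integral of a constant k over [a, b] equals k * (b - a).
integral from 12 to 18 of 20 dx
= 20 * (18 - 12)
= 20 * 6
= 120

120


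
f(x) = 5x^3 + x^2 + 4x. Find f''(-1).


First derivative:
f'(x) = 15x^2 + 2x + 4
Second derivative:
f''(x) = 30x + 2
Substitute x = -1:
f''(-1) = 30 * (-1) + 2
= -30 + 2
= -28

-28


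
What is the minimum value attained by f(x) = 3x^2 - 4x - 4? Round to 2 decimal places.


For a quadratic f(x) = ax^2 + bx + c with a > 0, the minimum is at the vertex.
Vertex x-coordinate: x = -b/(2a)
x = -(-4) / (2 * 3)
x = 4/6 = 2/3
Substitute back to find the minimum value:
f(2/3) = 3 * (2/3)^2 - 4 * (2/3) - 4
= 4/3 - 8/3 - 4
= -16/3 ≈ -5.33

-5.33


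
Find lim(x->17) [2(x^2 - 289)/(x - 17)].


Direct substitution gives 0/0, so we factor the numerator.
Factor: 2(x^2 - 289) = 2 * (x - 17)(x + 17)
Cancel the common factor (x - 17):
2(x^2 - 289)/(x - 17) = 2 * (x + 17)
Now substitute x = 17:
= 2 * (17 + 17) = 68

68


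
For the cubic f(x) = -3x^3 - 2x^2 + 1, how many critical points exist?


Find where f'(x) = 0:
f(x) = -3x^3 - 2x^2 + 1
f'(x) = -9x^2 - 4x
This is a quadratic in x. Use the discriminant to count real roots.
Discriminant = (-4)^2 - 4 * (-9) * 0
= 16 - 0
= 16
Since discriminant > 0, f'(x) = 0 has 2 real solutions.
Number of critical points: 2

2


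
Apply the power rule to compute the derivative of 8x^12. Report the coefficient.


We apply the power rule: d/dx [ax^n] = a*n * x^(n-1)
d/dx [8x^12]
= 8 * 12 * x^(12-1)
= 96x^11
The coefficient is 96

96


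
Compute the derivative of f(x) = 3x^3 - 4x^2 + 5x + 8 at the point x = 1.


Differentiate f(x) = 3x^3 - 4x^2 + 5x + 8 term by term:
f'(x) = 9x^2 - 8x + 5
Substitute x = 1:
f'(1) = 9 * 1^2 - 8 * 1 + 5
= 9 - 8 + 5
= 6

6


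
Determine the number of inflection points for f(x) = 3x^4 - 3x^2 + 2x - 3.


Inflection points occur where f''(x) = 0 and concavity changes.
f(x) = 3x^4 - 3x^2 + 2x - 3
f'(x) = 12x^3 - 6x + 2
f''(x) = 36x^2 - 6
This is a quadratic in x. Use the discriminant to count real roots.
Discriminant = (0)^2 - 4 * 36 * (-6)
= 0 - (-864)
= 864
Since discriminant > 0, f''(x) = 0 has 2 distinct real solutions.
A quadratic with two distinct real roots changes sign at each root, so concavity changes at both.
Number of inflection points: 2

2


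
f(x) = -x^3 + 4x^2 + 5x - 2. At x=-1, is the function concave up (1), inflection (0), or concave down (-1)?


Concavity is determined by the sign of f''(x).
f(x) = -x^3 + 4x^2 + 5x - 2
f'(x) = -3x^2 + 8x + 5
f''(x) = -6x + 8
f''(-1) = -6 * (-1) + 8
= 6 + 8
= 14
Since f''(-1) > 0, the function is concave up (1)

1


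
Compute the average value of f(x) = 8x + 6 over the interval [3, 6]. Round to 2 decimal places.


Average value = 1/(b-a) * integral from a to b of f(x) dx
First compute the integral of 8x + 6:
F(x) = 4x^2 + 6x
F(6) = 4 * 36 + 6 * 6 = 180
F(3) = 4 * 9 + 6 * 3 = 54
Integral = 180 - 54 = 126
Average = 126 / (6 - 3) = 126 / 3
= 42 = 42.00

42.00


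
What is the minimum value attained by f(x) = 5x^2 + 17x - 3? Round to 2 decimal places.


For a quadratic f(x) = ax^2 + bx + c with a > 0, the minimum is at the vertex.
Vertex x-coordinate: x = -b/(2a)
x = -(17) / (2 * 5)
x = -17/10
Substitute back to find the minimum value:
f(-17/10) = 5 * (-17/10)^2 + 17 * (-17/10) - 3
= 289/20 - 289/10 - 3
= -349/20 = -17.45

-17.45


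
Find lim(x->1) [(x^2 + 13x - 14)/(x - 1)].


Direct substitution gives 0/0, so we factor the numerator.
Factor: (x^2 + 13x - 14) = (x - 1)(x + 14)
Cancel the common factor (x - 1):
(x^2 + 13x - 14)/(x - 1) = (x + 14)
Now substitute x = 1:
= (1) - (-14) = 15

15


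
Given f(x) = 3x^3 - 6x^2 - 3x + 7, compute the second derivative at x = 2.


First derivative:
f'(x) = 9x^2 - 12x - 3
Second derivative:
f''(x) = 18x - 12
Substitute x = 2:
f''(2) = 18 * 2 - 12
= 36 - 12
= 24

24


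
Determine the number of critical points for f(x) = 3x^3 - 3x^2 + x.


Find where f'(x) = 0:
f(x) = 3x^3 - 3x^2 + x
f'(x) = 9x^2 - 6x + 1
This is a quadratic in x. Use the discriminant to count real roots.
Discriminant = (-6)^2 - 4 * 9 * 1
= 36 - 36
= 0
Since discriminant = 0, f'(x) = 0 has exactly 1 real solution.
Number of critical points: 1

1


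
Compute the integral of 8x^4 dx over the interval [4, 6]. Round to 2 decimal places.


Find the antiderivative of 8x^4:
F(x) = 8/5 * x^5
Apply the Fundamental Theorem of Calculus:
F(6) - F(4)
= 8/5 * 6^5 - 8/5 * 4^5
= 8/5 * (7776 - 1024)
= 8/5 * 6752
= 54016/5 = 10803.20

10803.20


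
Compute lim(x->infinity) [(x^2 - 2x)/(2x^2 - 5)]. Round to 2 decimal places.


For limits at infinity with equal-degree polynomials,
we compare leading coefficients.
Numerator leading term: x^2
Denominator leading term: 2x^2
Divide both by x^2:
lim = (1 - 2/x) / (2 - 5/x^2)
As x -> infinity, the 1/x and 1/x^2 terms vanish:
= 1/2 = 0.50

0.50


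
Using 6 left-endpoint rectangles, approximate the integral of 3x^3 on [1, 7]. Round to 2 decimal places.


Left Riemann sum uses left endpoints of each subinterval.
Interval: [1, 7], n = 6
dx = (7 - 1) / 6 = 1
Left endpoints: [1, 2, 3, 4, 5, 6]
f values: [3, 24, 81, 192, 375, 648]
Sum = dx * (sum of f values)
= 1 * 1323
= 1323 = 1323.00

1323.00


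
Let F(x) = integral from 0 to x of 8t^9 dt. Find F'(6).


By the Fundamental Theorem of Calculus (Part 1):
If F(x) = integral from 0 to x of f(t) dt, then F'(x) = f(x)
Here f(t) = 8t^9
So F'(x) = 8x^9
Evaluate at x = 6:
F'(6) = 8 * 6^9
= 8 * 10077696
= 80621568

80621568


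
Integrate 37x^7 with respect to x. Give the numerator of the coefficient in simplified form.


Apply the power rule for integration:
integral of ax^n dx = a/(n+1) * x^(n+1) + C
integral of 37x^7 dx
= 37/8 * x^8 + C
The coefficient in lowest terms is 37/8, and its numerator is 37

37


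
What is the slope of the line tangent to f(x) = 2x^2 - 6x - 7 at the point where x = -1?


The slope of the tangent line equals f'(x) at the point.
f(x) = 2x^2 - 6x - 7
f'(x) = 4x - 6
At x = -1:
f'(-1) = 4 * (-1) - 6
= -4 - 6
= -10

-10


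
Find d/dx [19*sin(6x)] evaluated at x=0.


Apply the chain rule to differentiate 19*sin(6x):
d/dx [19*sin(6x)]
= 19 * cos(6x) * d/dx(6x)
= 19 * 6 * cos(6x)
= 114 * cos(6x)
Evaluate at x = 0:
= 114 * cos(0)
= 114 * 1
= 114

114


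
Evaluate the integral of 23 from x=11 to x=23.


The integral of a constant k over [a, b] equals k * (b - a).
integral from 11 to 23 of 23 dx
= 23 * (23 - 11)
= 23 * 12
= 276

276


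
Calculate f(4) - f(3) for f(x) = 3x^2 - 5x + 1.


Net change = f(b) - f(a)
f(x) = 3x^2 - 5x + 1
Compute f(4):
f(4) = 3 * 4^2 - 5 * 4 + 1
= 48 - 20 + 1
= 29
Compute f(3):
f(3) = 3 * 3^2 - 5 * 3 + 1
= 27 - 15 + 1
= 13
Net change = 29 - 13 = 16

16


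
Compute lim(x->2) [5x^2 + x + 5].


Since polynomials are continuous, we use direct substitution.
lim(x->2) of 5x^2 + x + 5
= 5 * 2^2 + 1 * 2 + 5
= 20 + 2 + 5
= 27

27


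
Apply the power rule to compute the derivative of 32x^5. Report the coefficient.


We apply the power rule: d/dx [ax^n] = a*n * x^(n-1)
d/dx [32x^5]
= 32 * 5 * x^(5-1)
= 160x^4
The coefficient is 160

160


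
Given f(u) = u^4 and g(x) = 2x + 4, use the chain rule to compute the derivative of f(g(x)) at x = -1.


Using the chain rule: (f(g(x)))' = f'(g(x)) * g'(x)
First, find g(-1):
g(-1) = 2 * (-1) + 4 = 2
Next, f'(u) = 4u^3
And g'(x) = 2
So f'(g(-1)) * g'(-1)
= 4 * 2^3 * 2
= 4 * 8 * 2
= 64

64


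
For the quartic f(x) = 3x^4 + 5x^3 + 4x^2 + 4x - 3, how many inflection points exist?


Inflection points occur where f''(x) = 0 and concavity changes.
f(x) = 3x^4 + 5x^3 + 4x^2 + 4x - 3
f'(x) = 12x^3 + 15x^2 + 8x + 4
f''(x) = 36x^2 + 30x + 8
This is a quadratic in x. Use the discriminant to count real roots.
Discriminant = (30)^2 - 4 * 36 * 8
= 900 - 1152
= -252
Since discriminant < 0, f''(x) = 0 has no real solutions.
Number of inflection points: 0

0


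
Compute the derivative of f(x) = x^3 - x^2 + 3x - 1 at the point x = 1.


Differentiate f(x) = x^3 - x^2 + 3x - 1 term by term:
f'(x) = 3x^2 - 2x + 3
Substitute x = 1:
f'(1) = 3 * 1^2 - 2 * 1 + 3
= 3 - 2 + 3
= 4

4


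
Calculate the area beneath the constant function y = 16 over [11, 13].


The area under a constant function y = 16 is a rectangle.
Width = 13 - 11 = 2
Height = 16
Area = width * height
= 2 * 16
= 32

32


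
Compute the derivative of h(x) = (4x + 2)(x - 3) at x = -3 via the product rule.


Let u(x) = 4x + 2 and v(x) = x - 3
u'(x) = 4
v'(x) = 1
Product rule: h'(x) = u'(x)*v(x) + u(x)*v'(x)
= 4 * (x - 3) + (4x + 2) * 1
At x = -3:
u(-3) = 4 * (-3) + 2 = -10
v(-3) = 1 * (-3) - 3 = -6
h'(-3) = 4 * (-6) + (-10) * 1
= -24 - 10
= -34

-34


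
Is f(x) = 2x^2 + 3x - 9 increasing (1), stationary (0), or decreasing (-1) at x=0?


Compute f'(x) to determine behavior:
f'(x) = 4x + 3
f'(0) = 4 * 0 + 3
= 0 + 3
= 3
Since f'(0) > 0, the function is increasing (1)

1


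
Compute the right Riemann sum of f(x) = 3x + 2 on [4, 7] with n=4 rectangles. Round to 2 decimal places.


Right Riemann sum uses right endpoints of each subinterval.
Interval: [4, 7], n = 4
dx = (7 - 4) / 4 = 3/4
Right endpoints: [19/4, 11/2, 25/4, 7]
f values: [65/4, 37/2, 83/4, 23]
Sum = dx * (sum of f values)
= 3/4 * 157/2
= 471/8 ≈ 58.88

58.88


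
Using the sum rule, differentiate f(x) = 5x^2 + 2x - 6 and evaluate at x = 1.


Differentiate term by term using power and sum rules:
f(x) = 5x^2 + 2x - 6
f'(x) = 10x + 2
Substitute x = 1:
f'(1) = 10 * 1 + 2
= 10 + 2
= 12

12


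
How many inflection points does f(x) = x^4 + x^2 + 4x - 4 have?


Inflection points occur where f''(x) = 0 and concavity changes.
f(x) = x^4 + x^2 + 4x - 4
f'(x) = 4x^3 + 2x + 4
f''(x) = 12x^2 + 2
This is a quadratic in x. Use the discriminant to count real roots.
Discriminant = (0)^2 - 4 * 12 * 2
= 0 - 96
= -96
Since discriminant < 0, f''(x) = 0 has no real solutions.
Number of inflection points: 0

0


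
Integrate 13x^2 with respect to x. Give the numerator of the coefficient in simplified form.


Apply the power rule for integration:
integral of ax^n dx = a/(n+1) * x^(n+1) + C
integral of 13x^2 dx
= 13/3 * x^3 + C
The coefficient in lowest terms is 13/3, and its numerator is 13

13


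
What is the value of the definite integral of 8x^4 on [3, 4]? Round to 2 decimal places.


Find the antiderivative of 8x^4:
F(x) = 8/5 * x^5
Apply the Fundamental Theorem of Calculus:
F(4) - F(3)
= 8/5 * 4^5 - 8/5 * 3^5
= 8/5 * (1024 - 243)
= 8/5 * 781
= 6248/5 = 1249.60

1249.60


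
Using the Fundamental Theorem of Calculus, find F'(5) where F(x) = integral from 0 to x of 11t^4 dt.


By the Fundamental Theorem of Calculus (Part 1):
If F(x) = integral from 0 to x of f(t) dt, then F'(x) = f(x)
Here f(t) = 11t^4
So F'(x) = 11x^4
Evaluate at x = 5:
F'(5) = 11 * 5^4
= 11 * 625
= 6875

6875


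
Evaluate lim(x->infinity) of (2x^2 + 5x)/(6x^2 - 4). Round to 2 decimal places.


For limits at infinity with equal-degree polynomials,
we compare leading coefficients.
Numerator leading term: 2x^2
Denominator leading term: 6x^2
Divide both by x^2:
lim = (2 + 5/x) / (6 - 4/x^2)
As x -> infinity, the 1/x and 1/x^2 terms vanish:
= 2/6 = 1/3 ≈ 0.33

0.33


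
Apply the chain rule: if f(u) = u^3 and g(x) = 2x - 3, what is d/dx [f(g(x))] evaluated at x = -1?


Using the chain rule: (f(g(x)))' = f'(g(x)) * g'(x)
First, find g(-1):
g(-1) = 2 * (-1) - 3 = -5
Next, f'(u) = 3u^2
And g'(x) = 2
So f'(g(-1)) * g'(-1)
= 3 * (-5)^2 * 2
= 3 * 25 * 2
= 150

150


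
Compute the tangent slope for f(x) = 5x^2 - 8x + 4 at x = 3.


The slope of the tangent line equals f'(x) at the point.
f(x) = 5x^2 - 8x + 4
f'(x) = 10x - 8
At x = 3:
f'(3) = 10 * 3 - 8
= 30 - 8
= 22

22


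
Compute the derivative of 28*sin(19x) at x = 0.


Apply the chain rule to differentiate 28*sin(19x):
d/dx [28*sin(19x)]
= 28 * cos(19x) * d/dx(19x)
= 28 * 19 * cos(19x)
= 532 * cos(19x)
Evaluate at x = 0:
= 532 * cos(0)
= 532 * 1
= 532

532


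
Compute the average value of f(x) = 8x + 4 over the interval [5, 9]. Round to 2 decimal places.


Average value = 1/(b-a) * integral from a to b of f(x) dx
First compute the integral of 8x + 4:
F(x) = 4x^2 + 4x
F(9) = 4 * 81 + 4 * 9 = 360
F(5) = 4 * 25 + 4 * 5 = 120
Integral = 360 - 120 = 240
Average = 240 / (9 - 5) = 240 / 4
= 60 = 60.00

60.00


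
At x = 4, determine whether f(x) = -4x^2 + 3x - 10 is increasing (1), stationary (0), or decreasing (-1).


Compute f'(x) to determine behavior:
f'(x) = -8x + 3
f'(4) = -8 * 4 + 3
= -32 + 3
= -29
Since f'(4) < 0, the function is decreasing (-1)

-1


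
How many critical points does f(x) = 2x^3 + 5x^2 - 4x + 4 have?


Find where f'(x) = 0:
f(x) = 2x^3 + 5x^2 - 4x + 4
f'(x) = 6x^2 + 10x - 4
This is a quadratic in x. Use the discriminant to count real roots.
Discriminant = (10)^2 - 4 * 6 * (-4)
= 100 - (-96)
= 196
Since discriminant > 0, f'(x) = 0 has 2 real solutions.
Number of critical points: 2

2


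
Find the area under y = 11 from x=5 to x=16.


The area under a constant function y = 11 is a rectangle.
Width = 16 - 5 = 11
Height = 11
Area = width * height
= 11 * 11
= 121

121


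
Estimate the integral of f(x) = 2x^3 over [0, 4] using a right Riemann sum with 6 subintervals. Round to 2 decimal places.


Right Riemann sum uses right endpoints of each subinterval.
Interval: [0, 4], n = 6
dx = (4 - 0) / 6 = 2/3
Right endpoints: [2/3, 4/3, 2, 8/3, 10/3, 4]
f values: [16/27, 128/27, 16, 1024/27, 2000/27, 128]
Sum = dx * (sum of f values)
= 2/3 * 784/3
= 1568/9 ≈ 174.22

174.22


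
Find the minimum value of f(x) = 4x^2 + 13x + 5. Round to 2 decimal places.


For a quadratic f(x) = ax^2 + bx + c with a > 0, the minimum is at the vertex.
Vertex x-coordinate: x = -b/(2a)
x = -(13) / (2 * 4)
x = -13/8
Substitute back to find the minimum value:
f(-13/8) = 4 * (-13/8)^2 + 13 * (-13/8) + 5
= 169/16 - 169/8 + 5
= -89/16 ≈ -5.56

-5.56


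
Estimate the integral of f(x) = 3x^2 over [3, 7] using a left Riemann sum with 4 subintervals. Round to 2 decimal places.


Left Riemann sum uses left endpoints of each subinterval.
Interval: [3, 7], n = 4
dx = (7 - 3) / 4 = 1
Left endpoints: [3, 4, 5, 6]
f values: [27, 48, 75, 108]
Sum = dx * (sum of f values)
= 1 * 258
= 258 = 258.00

258.00


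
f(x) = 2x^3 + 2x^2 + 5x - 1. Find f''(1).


First derivative:
f'(x) = 6x^2 + 4x + 5
Second derivative:
f''(x) = 12x + 4
Substitute x = 1:
f''(1) = 12 * 1 + 4
= 12 + 4
= 16

16


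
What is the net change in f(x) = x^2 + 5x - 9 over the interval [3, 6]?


Net change = f(b) - f(a)
f(x) = x^2 + 5x - 9
Compute f(6):
f(6) = 1 * 6^2 + 5 * 6 - 9
= 36 + 30 - 9
= 57
Compute f(3):
f(3) = 1 * 3^2 + 5 * 3 - 9
= 9 + 15 - 9
= 15
Net change = 57 - 15 = 42

42


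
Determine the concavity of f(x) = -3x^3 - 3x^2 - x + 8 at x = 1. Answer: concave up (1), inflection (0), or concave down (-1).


Concavity is determined by the sign of f''(x).
f(x) = -3x^3 - 3x^2 - x + 8
f'(x) = -9x^2 - 6x - 1
f''(x) = -18x - 6
f''(1) = -18 * 1 - 6
= -18 - 6
= -24
Since f''(1) < 0, the function is concave down (-1)

-1


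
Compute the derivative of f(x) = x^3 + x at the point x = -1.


Differentiate f(x) = x^3 + x term by term:
f'(x) = 3x^2 + 1
Substitute x = -1:
f'(-1) = 3 * (-1)^2 + 0 * (-1) + 1
= 3 + 0 + 1
= 4

4


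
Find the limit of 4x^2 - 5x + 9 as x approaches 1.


Since polynomials are continuous, we use direct substitution.
lim(x->1) of 4x^2 - 5x + 9
= 4 * 1^2 - 5 * 1 + 9
= 4 - 5 + 9
= 8

8


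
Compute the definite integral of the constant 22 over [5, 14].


The integral of a constant k over [a, b] equals k * (b - a).
integral from 5 to 14 of 22 dx
= 22 * (14 - 5)
= 22 * 9
= 198

198


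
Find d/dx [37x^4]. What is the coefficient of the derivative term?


We apply the power rule: d/dx [ax^n] = a*n * x^(n-1)
d/dx [37x^4]
= 37 * 4 * x^(4-1)
= 148x^3
The coefficient is 148

148


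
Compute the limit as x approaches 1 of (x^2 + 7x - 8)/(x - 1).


Direct substitution gives 0/0, so we factor the numerator.
Factor: (x^2 + 7x - 8) = (x - 1)(x + 8)
Cancel the common factor (x - 1):
(x^2 + 7x - 8)/(x - 1) = (x + 8)
Now substitute x = 1:
= (1) - (-8) = 9

9


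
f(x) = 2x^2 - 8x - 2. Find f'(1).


Differentiate term by term using power and sum rules:
f(x) = 2x^2 - 8x - 2
f'(x) = 4x - 8
Substitute x = 1:
f'(1) = 4 * 1 - 8
= 4 - 8
= -4

-4


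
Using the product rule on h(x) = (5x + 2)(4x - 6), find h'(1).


Let u(x) = 5x + 2 and v(x) = 4x - 6
u'(x) = 5
v'(x) = 4
Product rule: h'(x) = u'(x)*v(x) + u(x)*v'(x)
= 5 * (4x - 6) + (5x + 2) * 4
At x = 1:
u(1) = 5 * 1 + 2 = 7
v(1) = 4 * 1 - 6 = -2
h'(1) = 5 * (-2) + 7 * 4
= -10 + 28
= 18

18


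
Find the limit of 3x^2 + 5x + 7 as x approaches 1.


Since polynomials are continuous, we use direct substitution.
lim(x->1) of 3x^2 + 5x + 7
= 3 * 1^2 + 5 * 1 + 7
= 3 + 5 + 7
= 15

15


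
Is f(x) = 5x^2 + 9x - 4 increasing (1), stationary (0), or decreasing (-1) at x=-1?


Compute f'(x) to determine behavior:
f'(x) = 10x + 9
f'(-1) = 10 * (-1) + 9
= -10 + 9
= -1
Since f'(-1) < 0, the function is decreasing (-1)

-1


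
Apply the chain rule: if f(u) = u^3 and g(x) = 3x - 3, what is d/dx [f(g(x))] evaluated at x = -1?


Using the chain rule: (f(g(x)))' = f'(g(x)) * g'(x)
First, find g(-1):
g(-1) = 3 * (-1) - 3 = -6
Next, f'(u) = 3u^2
And g'(x) = 3
So f'(g(-1)) * g'(-1)
= 3 * (-6)^2 * 3
= 3 * 36 * 3
= 324

324


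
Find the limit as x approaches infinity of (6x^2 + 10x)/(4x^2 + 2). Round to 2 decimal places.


For limits at infinity with equal-degree polynomials,
we compare leading coefficients.
Numerator leading term: 6x^2
Denominator leading term: 4x^2
Divide both by x^2:
lim = (6 + 10/x) / (4 + 2/x^2)
As x -> infinity, the 1/x and 1/x^2 terms vanish:
= 6/4 = 3/2 = 1.50

1.50


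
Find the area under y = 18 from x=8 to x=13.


The area under a constant function y = 18 is a rectangle.
Width = 13 - 8 = 5
Height = 18
Area = width * height
= 5 * 18
= 90

90


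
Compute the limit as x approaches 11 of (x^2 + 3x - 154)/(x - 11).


Direct substitution gives 0/0, so we factor the numerator.
Factor: (x^2 + 3x - 154) = (x - 11)(x + 14)
Cancel the common factor (x - 11):
(x^2 + 3x - 154)/(x - 11) = (x + 14)
Now substitute x = 11:
= (11) - (-14) = 25

25


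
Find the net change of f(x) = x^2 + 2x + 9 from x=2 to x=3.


Net change = f(b) - f(a)
f(x) = x^2 + 2x + 9
Compute f(3):
f(3) = 1 * 3^2 + 2 * 3 + 9
= 9 + 6 + 9
= 24
Compute f(2):
f(2) = 1 * 2^2 + 2 * 2 + 9
= 4 + 4 + 9
= 17
Net change = 24 - 17 = 7

7


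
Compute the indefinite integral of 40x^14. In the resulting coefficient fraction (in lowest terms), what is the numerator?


Apply the power rule for integration:
integral of ax^n dx = a/(n+1) * x^(n+1) + C
integral of 40x^14 dx
= 40/15 * x^15 + C
= 8/3 * x^15 + C
The coefficient in lowest terms is 8/3, and its numerator is 8

8


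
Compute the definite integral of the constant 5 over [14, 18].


The integral of a constant k over [a, b] equals k * (b - a).
integral from 14 to 18 of 5 dx
= 5 * (18 - 14)
= 5 * 4
= 20

20


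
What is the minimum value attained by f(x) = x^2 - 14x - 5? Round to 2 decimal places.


For a quadratic f(x) = ax^2 + bx + c with a > 0, the minimum is at the vertex.
Vertex x-coordinate: x = -b/(2a)
x = -(-14) / (2 * 1)
x = 14/2 = 7
Substitute back to find the minimum value:
f(7) = 1 * 7^2 - 14 * 7 - 5
= 49 - 98 - 5
= -54 = -54.00

-54.00


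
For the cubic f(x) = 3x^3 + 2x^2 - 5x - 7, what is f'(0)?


Differentiate f(x) = 3x^3 + 2x^2 - 5x - 7 term by term:
f'(x) = 9x^2 + 4x - 5
Substitute x = 0:
f'(0) = 9 * 0^2 + 4 * 0 - 5
= 0 + 0 - 5
= -5

-5


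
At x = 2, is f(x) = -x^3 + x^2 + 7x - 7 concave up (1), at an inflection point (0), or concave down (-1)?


Concavity is determined by the sign of f''(x).
f(x) = -x^3 + x^2 + 7x - 7
f'(x) = -3x^2 + 2x + 7
f''(x) = -6x + 2
f''(2) = -6 * 2 + 2
= -12 + 2
= -10
Since f''(2) < 0, the function is concave down (-1)

-1


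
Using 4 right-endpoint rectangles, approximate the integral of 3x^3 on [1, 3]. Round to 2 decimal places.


Right Riemann sum uses right endpoints of each subinterval.
Interval: [1, 3], n = 4
dx = (3 - 1) / 4 = 1/2
Right endpoints: [3/2, 2, 5/2, 3]
f values: [81/8, 24, 375/8, 81]
Sum = dx * (sum of f values)
= 1/2 * 162
= 81 = 81.00

81.00


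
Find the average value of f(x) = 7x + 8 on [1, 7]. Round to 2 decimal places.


Average value = 1/(b-a) * integral from a to b of f(x) dx
First compute the integral of 7x + 8:
F(x) = (7/2)x^2 + 8x
F(7) = 7/2 * 49 + 8 * 7 = 455/2
F(1) = 7/2 * 1 + 8 * 1 = 23/2
Integral = 455/2 - 23/2 = 216
Average = 216 / (7 - 1) = 216 / 6
= 36 = 36.00

36.00


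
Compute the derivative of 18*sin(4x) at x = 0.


Apply the chain rule to differentiate 18*sin(4x):
d/dx [18*sin(4x)]
= 18 * cos(4x) * d/dx(4x)
= 18 * 4 * cos(4x)
= 72 * cos(4x)
Evaluate at x = 0:
= 72 * cos(0)
= 72 * 1
= 72

72


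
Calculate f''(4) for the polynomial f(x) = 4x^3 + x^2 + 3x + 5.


First derivative:
f'(x) = 12x^2 + 2x + 3
Second derivative:
f''(x) = 24x + 2
Substitute x = 4:
f''(4) = 24 * 4 + 2
= 96 + 2
= 98

98


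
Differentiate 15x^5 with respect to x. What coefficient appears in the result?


We apply the power rule: d/dx [ax^n] = a*n * x^(n-1)
d/dx [15x^5]
= 15 * 5 * x^(5-1)
= 75x^4
The coefficient is 75

75


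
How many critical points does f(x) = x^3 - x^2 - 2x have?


Find where f'(x) = 0:
f(x) = x^3 - x^2 - 2x
f'(x) = 3x^2 - 2x - 2
This is a quadratic in x. Use the discriminant to count real roots.
Discriminant = (-2)^2 - 4 * 3 * (-2)
= 4 - (-24)
= 28
Since discriminant > 0, f'(x) = 0 has 2 real solutions.
Number of critical points: 2

2


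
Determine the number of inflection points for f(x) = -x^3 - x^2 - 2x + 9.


Inflection points occur where f''(x) = 0 and concavity changes.
f(x) = -x^3 - x^2 - 2x + 9
f'(x) = -3x^2 - 2x - 2
f''(x) = -6x - 2
Set f''(x) = 0:
-6x - 2 = 0
x = 2 / (-6) = -1/3
Since f''(x) is linear (degree 1), it changes sign at this point.
Therefore there is exactly 1 inflection point.

1


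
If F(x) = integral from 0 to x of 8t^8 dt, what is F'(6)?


By the Fundamental Theorem of Calculus (Part 1):
If F(x) = integral from 0 to x of f(t) dt, then F'(x) = f(x)
Here f(t) = 8t^8
So F'(x) = 8x^8
Evaluate at x = 6:
F'(6) = 8 * 6^8
= 8 * 1679616
= 13436928

13436928


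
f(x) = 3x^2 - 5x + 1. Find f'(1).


Differentiate term by term using power and sum rules:
f(x) = 3x^2 - 5x + 1
f'(x) = 6x - 5
Substitute x = 1:
f'(1) = 6 * 1 - 5
= 6 - 5
= 1

1


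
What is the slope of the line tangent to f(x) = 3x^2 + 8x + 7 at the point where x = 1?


The slope of the tangent line equals f'(x) at the point.
f(x) = 3x^2 + 8x + 7
f'(x) = 6x + 8
At x = 1:
f'(1) = 6 * 1 + 8
= 6 + 8
= 14

14


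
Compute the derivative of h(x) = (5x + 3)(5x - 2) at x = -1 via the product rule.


Let u(x) = 5x + 3 and v(x) = 5x - 2
u'(x) = 5
v'(x) = 5
Product rule: h'(x) = u'(x)*v(x) + u(x)*v'(x)
= 5 * (5x - 2) + (5x + 3) * 5
At x = -1:
u(-1) = 5 * (-1) + 3 = -2
v(-1) = 5 * (-1) - 2 = -7
h'(-1) = 5 * (-7) + (-2) * 5
= -35 - 10
= -45

-45


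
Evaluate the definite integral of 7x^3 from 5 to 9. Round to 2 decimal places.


Find the antiderivative of 7x^3:
F(x) = 7/4 * x^4
Apply the Fundamental Theorem of Calculus:
F(9) - F(5)
= 7/4 * 9^4 - 7/4 * 5^4
= 7/4 * (6561 - 625)
= 7/4 * 5936
= 10388 = 10388.00

10388.00


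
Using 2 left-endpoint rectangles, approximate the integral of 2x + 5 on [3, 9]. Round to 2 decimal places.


Left Riemann sum uses left endpoints of each subinterval.
Interval: [3, 9], n = 2
dx = (9 - 3) / 2 = 3
Left endpoints: [3, 6]
f values: [11, 17]
Sum = dx * (sum of f values)
= 3 * 28
= 84 = 84.00

84.00


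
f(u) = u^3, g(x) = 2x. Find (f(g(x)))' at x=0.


Using the chain rule: (f(g(x)))' = f'(g(x)) * g'(x)
First, find g(0):
g(0) = 2 * 0 + 0 = 0
Next, f'(u) = 3u^2
And g'(x) = 2
So f'(g(0)) * g'(0)
= 3 * 0^2 * 2
= 3 * 0 * 2
= 0

0


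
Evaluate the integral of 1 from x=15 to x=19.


The integral of a constant k over [a, b] equals k * (b - a).
integral from 15 to 19 of 1 dx
= 1 * (19 - 15)
= 1 * 4
= 4

4


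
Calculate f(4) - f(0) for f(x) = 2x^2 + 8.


Net change = f(b) - f(a)
f(x) = 2x^2 + 8
Compute f(4):
f(4) = 2 * 4^2 + 0 * 4 + 8
= 32 + 0 + 8
= 40
Compute f(0):
f(0) = 2 * 0^2 + 0 * 0 + 8
= 0 + 0 + 8
= 8
Net change = 40 - 8 = 32

32


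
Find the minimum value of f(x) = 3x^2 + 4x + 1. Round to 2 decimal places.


For a quadratic f(x) = ax^2 + bx + c with a > 0, the minimum is at the vertex.
Vertex x-coordinate: x = -b/(2a)
x = -(4) / (2 * 3)
x = -4/6 = -2/3
Substitute back to find the minimum value:
f(-2/3) = 3 * (-2/3)^2 + 4 * (-2/3) + 1
= 4/3 - 8/3 + 1
= -1/3 ≈ -0.33

-0.33


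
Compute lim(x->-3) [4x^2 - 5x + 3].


Since polynomials are continuous, we use direct substitution.
lim(x->-3) of 4x^2 - 5x + 3
= 4 * (-3)^2 - 5 * (-3) + 3
= 36 + 15 + 3
= 54

54


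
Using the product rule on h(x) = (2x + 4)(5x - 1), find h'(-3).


Let u(x) = 2x + 4 and v(x) = 5x - 1
u'(x) = 2
v'(x) = 5
Product rule: h'(x) = u'(x)*v(x) + u(x)*v'(x)
= 2 * (5x - 1) + (2x + 4) * 5
At x = -3:
u(-3) = 2 * (-3) + 4 = -2
v(-3) = 5 * (-3) - 1 = -16
h'(-3) = 2 * (-16) + (-2) * 5
= -32 - 10
= -42

-42


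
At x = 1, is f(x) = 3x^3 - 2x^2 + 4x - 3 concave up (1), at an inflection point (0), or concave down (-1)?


Concavity is determined by the sign of f''(x).
f(x) = 3x^3 - 2x^2 + 4x - 3
f'(x) = 9x^2 - 4x + 4
f''(x) = 18x - 4
f''(1) = 18 * 1 - 4
= 18 - 4
= 14
Since f''(1) > 0, the function is concave up (1)

1


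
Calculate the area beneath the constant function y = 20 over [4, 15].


The area under a constant function y = 20 is a rectangle.
Width = 15 - 4 = 11
Height = 20
Area = width * height
= 11 * 20
= 220

220


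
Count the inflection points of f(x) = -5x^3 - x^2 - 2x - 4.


Inflection points occur where f''(x) = 0 and concavity changes.
f(x) = -5x^3 - x^2 - 2x - 4
f'(x) = -15x^2 - 2x - 2
f''(x) = -30x - 2
Set f''(x) = 0:
-30x - 2 = 0
x = 2 / (-30) = -1/15
Since f''(x) is linear (degree 1), it changes sign at this point.
Therefore there is exactly 1 inflection point.

1


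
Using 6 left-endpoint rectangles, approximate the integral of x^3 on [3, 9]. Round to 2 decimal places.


Left Riemann sum uses left endpoints of each subinterval.
Interval: [3, 9], n = 6
dx = (9 - 3) / 6 = 1
Left endpoints: [3, 4, 5, 6, 7, 8]
f values: [27, 64, 125, 216, 343, 512]
Sum = dx * (sum of f values)
= 1 * 1287
= 1287 = 1287.00

1287.00


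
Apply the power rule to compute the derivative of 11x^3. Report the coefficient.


We apply the power rule: d/dx [ax^n] = a*n * x^(n-1)
d/dx [11x^3]
= 11 * 3 * x^(3-1)
= 33x^2
The coefficient is 33

33


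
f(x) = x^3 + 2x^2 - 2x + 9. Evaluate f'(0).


Differentiate f(x) = x^3 + 2x^2 - 2x + 9 term by term:
f'(x) = 3x^2 + 4x - 2
Substitute x = 0:
f'(0) = 3 * 0^2 + 4 * 0 - 2
= 0 + 0 - 2
= -2

-2


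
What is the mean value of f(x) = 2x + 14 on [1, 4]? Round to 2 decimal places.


Average value = 1/(b-a) * integral from a to b of f(x) dx
First compute the integral of 2x + 14:
F(x) = x^2 + 14x
F(4) = 1 * 16 + 14 * 4 = 72
F(1) = 1 * 1 + 14 * 1 = 15
Integral = 72 - 15 = 57
Average = 57 / (4 - 1) = 57 / 3
= 19 = 19.00

19.00


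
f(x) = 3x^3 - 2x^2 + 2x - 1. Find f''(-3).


First derivative:
f'(x) = 9x^2 - 4x + 2
Second derivative:
f''(x) = 18x - 4
Substitute x = -3:
f''(-3) = 18 * (-3) - 4
= -54 - 4
= -58

-58


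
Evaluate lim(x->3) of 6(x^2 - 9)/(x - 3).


Direct substitution gives 0/0, so we factor the numerator.
Factor: 6(x^2 - 9) = 6 * (x - 3)(x + 3)
Cancel the common factor (x - 3):
6(x^2 - 9)/(x - 3) = 6 * (x + 3)
Now substitute x = 3:
= 6 * (3 + 3) = 36

36


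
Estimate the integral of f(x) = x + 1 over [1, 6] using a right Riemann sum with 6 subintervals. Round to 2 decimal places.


Right Riemann sum uses right endpoints of each subinterval.
Interval: [1, 6], n = 6
dx = (6 - 1) / 6 = 5/6
Right endpoints: [11/6, 8/3, 7/2, 13/3, 31/6, 6]
f values: [17/6, 11/3, 9/2, 16/3, 37/6, 7]
Sum = dx * (sum of f values)
= 5/6 * 59/2
= 295/12 ≈ 24.58

24.58


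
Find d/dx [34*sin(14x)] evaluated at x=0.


Apply the chain rule to differentiate 34*sin(14x):
d/dx [34*sin(14x)]
= 34 * cos(14x) * d/dx(14x)
= 34 * 14 * cos(14x)
= 476 * cos(14x)
Evaluate at x = 0:
= 476 * cos(0)
= 476 * 1
= 476

476


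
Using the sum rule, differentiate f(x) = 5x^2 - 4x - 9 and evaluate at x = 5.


Differentiate term by term using power and sum rules:
f(x) = 5x^2 - 4x - 9
f'(x) = 10x - 4
Substitute x = 5:
f'(5) = 10 * 5 - 4
= 50 - 4
= 46

46


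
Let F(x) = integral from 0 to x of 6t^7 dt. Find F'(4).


By the Fundamental Theorem of Calculus (Part 1):
If F(x) = integral from 0 to x of f(t) dt, then F'(x) = f(x)
Here f(t) = 6t^7
So F'(x) = 6x^7
Evaluate at x = 4:
F'(4) = 6 * 4^7
= 6 * 16384
= 98304

98304


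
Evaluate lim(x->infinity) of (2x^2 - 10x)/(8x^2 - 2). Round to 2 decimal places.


For limits at infinity with equal-degree polynomials,
we compare leading coefficients.
Numerator leading term: 2x^2
Denominator leading term: 8x^2
Divide both by x^2:
lim = (2 - 10/x) / (8 - 2/x^2)
As x -> infinity, the 1/x and 1/x^2 terms vanish:
= 2/8 = 1/4 = 0.25

0.25


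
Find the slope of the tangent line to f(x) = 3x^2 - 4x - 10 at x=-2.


The slope of the tangent line equals f'(x) at the point.
f(x) = 3x^2 - 4x - 10
f'(x) = 6x - 4
At x = -2:
f'(-2) = 6 * (-2) - 4
= -12 - 4
= -16

-16


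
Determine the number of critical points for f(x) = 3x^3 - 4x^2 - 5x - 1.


Find where f'(x) = 0:
f(x) = 3x^3 - 4x^2 - 5x - 1
f'(x) = 9x^2 - 8x - 5
This is a quadratic in x. Use the discriminant to count real roots.
Discriminant = (-8)^2 - 4 * 9 * (-5)
= 64 - (-180)
= 244
Since discriminant > 0, f'(x) = 0 has 2 real solutions.
Number of critical points: 2

2


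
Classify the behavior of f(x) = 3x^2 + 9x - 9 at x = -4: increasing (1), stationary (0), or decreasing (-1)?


Compute f'(x) to determine behavior:
f'(x) = 6x + 9
f'(-4) = 6 * (-4) + 9
= -24 + 9
= -15
Since f'(-4) < 0, the function is decreasing (-1)

-1


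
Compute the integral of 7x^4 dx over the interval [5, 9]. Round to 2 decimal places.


Find the antiderivative of 7x^4:
F(x) = 7/5 * x^5
Apply the Fundamental Theorem of Calculus:
F(9) - F(5)
= 7/5 * 9^5 - 7/5 * 5^5
= 7/5 * (59049 - 3125)
= 7/5 * 55924
= 391468/5 = 78293.60

78293.60


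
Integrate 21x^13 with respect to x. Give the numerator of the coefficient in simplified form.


Apply the power rule for integration:
integral of ax^n dx = a/(n+1) * x^(n+1) + C
integral of 21x^13 dx
= 21/14 * x^14 + C
= 3/2 * x^14 + C
The coefficient in lowest terms is 3/2, and its numerator is 3

3


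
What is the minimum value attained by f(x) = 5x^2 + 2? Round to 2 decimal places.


For a quadratic f(x) = ax^2 + bx + c with a > 0, the minimum is at the vertex.
Vertex x-coordinate: x = -b/(2a)
x = -(0) / (2 * 5)
x = 0/10 = 0
Substitute back to find the minimum value:
f(0) = 5 * 0^2 + 0 * 0 + 2
= 0 + 0 + 2
= 2 = 2.00

2.00


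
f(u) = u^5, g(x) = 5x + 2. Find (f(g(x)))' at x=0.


Using the chain rule: (f(g(x)))' = f'(g(x)) * g'(x)
First, find g(0):
g(0) = 5 * 0 + 2 = 2
Next, f'(u) = 5u^4
And g'(x) = 5
So f'(g(0)) * g'(0)
= 5 * 2^4 * 5
= 5 * 16 * 5
= 400

400


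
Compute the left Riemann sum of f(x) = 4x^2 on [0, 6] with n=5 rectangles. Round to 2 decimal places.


Left Riemann sum uses left endpoints of each subinterval.
Interval: [0, 6], n = 5
dx = (6 - 0) / 5 = 6/5
Left endpoints: [0, 6/5, 12/5, 18/5, 24/5]
f values: [0, 144/25, 576/25, 1296/25, 2304/25]
Sum = dx * (sum of f values)
= 6/5 * 864/5
= 5184/25 = 207.36

207.36


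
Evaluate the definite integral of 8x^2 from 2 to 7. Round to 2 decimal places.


Find the antiderivative of 8x^2:
F(x) = 8/3 * x^3
Apply the Fundamental Theorem of Calculus:
F(7) - F(2)
= 8/3 * 7^3 - 8/3 * 2^3
= 8/3 * (343 - 8)
= 8/3 * 335
= 2680/3 ≈ 893.33

893.33


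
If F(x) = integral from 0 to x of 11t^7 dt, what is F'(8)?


By the Fundamental Theorem of Calculus (Part 1):
If F(x) = integral from 0 to x of f(t) dt, then F'(x) = f(x)
Here f(t) = 11t^7
So F'(x) = 11x^7
Evaluate at x = 8:
F'(8) = 11 * 8^7
= 11 * 2097152
= 23068672

23068672


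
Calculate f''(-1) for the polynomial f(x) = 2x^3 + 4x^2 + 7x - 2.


First derivative:
f'(x) = 6x^2 + 8x + 7
Second derivative:
f''(x) = 12x + 8
Substitute x = -1:
f''(-1) = 12 * (-1) + 8
= -12 + 8
= -4

-4


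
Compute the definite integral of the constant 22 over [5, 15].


The integral of a constant k over [a, b] equals k * (b - a).
integral from 5 to 15 of 22 dx
= 22 * (15 - 5)
= 22 * 10
= 220

220


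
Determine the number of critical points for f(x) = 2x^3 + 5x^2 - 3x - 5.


Find where f'(x) = 0:
f(x) = 2x^3 + 5x^2 - 3x - 5
f'(x) = 6x^2 + 10x - 3
This is a quadratic in x. Use the discriminant to count real roots.
Discriminant = (10)^2 - 4 * 6 * (-3)
= 100 - (-72)
= 172
Since discriminant > 0, f'(x) = 0 has 2 real solutions.
Number of critical points: 2

2


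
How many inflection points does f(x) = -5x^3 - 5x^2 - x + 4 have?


Inflection points occur where f''(x) = 0 and concavity changes.
f(x) = -5x^3 - 5x^2 - x + 4
f'(x) = -15x^2 - 10x - 1
f''(x) = -30x - 10
Set f''(x) = 0:
-30x - 10 = 0
x = 10 / (-30) = -1/3
Since f''(x) is linear (degree 1), it changes sign at this point.
Therefore there is exactly 1 inflection point.

1


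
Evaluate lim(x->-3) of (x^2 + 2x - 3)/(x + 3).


Direct substitution gives 0/0, so we factor the numerator.
Factor: (x^2 + 2x - 3) = (x + 3)(x - 1)
Cancel the common factor (x + 3):
(x^2 + 2x - 3)/(x + 3) = (x - 1)
Now substitute x = -3:
= (-3) - (1) = -4

-4


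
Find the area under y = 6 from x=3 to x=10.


The area under a constant function y = 6 is a rectangle.
Width = 10 - 3 = 7
Height = 6
Area = width * height
= 7 * 6
= 42

42


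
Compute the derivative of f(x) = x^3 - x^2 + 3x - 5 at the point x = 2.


Differentiate f(x) = x^3 - x^2 + 3x - 5 term by term:
f'(x) = 3x^2 - 2x + 3
Substitute x = 2:
f'(2) = 3 * 2^2 - 2 * 2 + 3
= 12 - 4 + 3
= 11

11


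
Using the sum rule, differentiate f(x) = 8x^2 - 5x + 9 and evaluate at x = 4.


Differentiate term by term using power and sum rules:
f(x) = 8x^2 - 5x + 9
f'(x) = 16x - 5
Substitute x = 4:
f'(4) = 16 * 4 - 5
= 64 - 5
= 59

59


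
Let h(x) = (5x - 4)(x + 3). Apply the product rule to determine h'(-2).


Let u(x) = 5x - 4 and v(x) = x + 3
u'(x) = 5
v'(x) = 1
Product rule: h'(x) = u'(x)*v(x) + u(x)*v'(x)
= 5 * (x + 3) + (5x - 4) * 1
At x = -2:
u(-2) = 5 * (-2) - 4 = -14
v(-2) = 1 * (-2) + 3 = 1
h'(-2) = 5 * 1 + (-14) * 1
= 5 - 14
= -9

-9


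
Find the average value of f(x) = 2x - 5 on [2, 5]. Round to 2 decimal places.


Average value = 1/(b-a) * integral from a to b of f(x) dx
First compute the integral of 2x - 5:
F(x) = x^2 - 5x
F(5) = 1 * 25 - 5 * 5 = 0
F(2) = 1 * 4 - 5 * 2 = -6
Integral = 0 - (-6) = 6
Average = 6 / (5 - 2) = 6 / 3
= 2 = 2.00

2.00


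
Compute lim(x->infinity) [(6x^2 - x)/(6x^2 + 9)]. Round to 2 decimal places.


For limits at infinity with equal-degree polynomials,
we compare leading coefficients.
Numerator leading term: 6x^2
Denominator leading term: 6x^2
Divide both by x^2:
lim = (6 - 1/x) / (6 + 9/x^2)
As x -> infinity, the 1/x and 1/x^2 terms vanish:
= 6/6 = 1 = 1.00

1.00


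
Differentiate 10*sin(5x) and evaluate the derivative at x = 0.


Apply the chain rule to differentiate 10*sin(5x):
d/dx [10*sin(5x)]
= 10 * cos(5x) * d/dx(5x)
= 10 * 5 * cos(5x)
= 50 * cos(5x)
Evaluate at x = 0:
= 50 * cos(0)
= 50 * 1
= 50

50


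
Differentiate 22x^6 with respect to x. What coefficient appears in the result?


We apply the power rule: d/dx [ax^n] = a*n * x^(n-1)
d/dx [22x^6]
= 22 * 6 * x^(6-1)
= 132x^5
The coefficient is 132

132


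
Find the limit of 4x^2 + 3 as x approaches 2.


Since polynomials are continuous, we use direct substitution.
lim(x->2) of 4x^2 + 3
= 4 * 2^2 + 0 * 2 + 3
= 16 + 0 + 3
= 19

19


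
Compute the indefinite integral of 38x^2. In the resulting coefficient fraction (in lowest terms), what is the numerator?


Apply the power rule for integration:
integral of ax^n dx = a/(n+1) * x^(n+1) + C
integral of 38x^2 dx
= 38/3 * x^3 + C
The coefficient in lowest terms is 38/3, and its numerator is 38

38


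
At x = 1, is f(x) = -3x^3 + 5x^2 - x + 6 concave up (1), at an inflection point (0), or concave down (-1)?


Concavity is determined by the sign of f''(x).
f(x) = -3x^3 + 5x^2 - x + 6
f'(x) = -9x^2 + 10x - 1
f''(x) = -18x + 10
f''(1) = -18 * 1 + 10
= -18 + 10
= -8
Since f''(1) < 0, the function is concave down (-1)

-1


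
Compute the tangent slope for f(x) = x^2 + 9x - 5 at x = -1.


The slope of the tangent line equals f'(x) at the point.
f(x) = x^2 + 9x - 5
f'(x) = 2x + 9
At x = -1:
f'(-1) = 2 * (-1) + 9
= -2 + 9
= 7

7


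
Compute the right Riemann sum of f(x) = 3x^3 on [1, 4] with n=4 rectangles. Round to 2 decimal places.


Right Riemann sum uses right endpoints of each subinterval.
Interval: [1, 4], n = 4
dx = (4 - 1) / 4 = 3/4
Right endpoints: [7/4, 5/2, 13/4, 4]
f values: [1029/64, 375/8, 6591/64, 192]
Sum = dx * (sum of f values)
= 3/4 * 5727/16
= 17181/64 ≈ 268.45

268.45


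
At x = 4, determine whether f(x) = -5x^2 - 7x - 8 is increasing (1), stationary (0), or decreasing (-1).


Compute f'(x) to determine behavior:
f'(x) = -10x - 7
f'(4) = -10 * 4 - 7
= -40 - 7
= -47
Since f'(4) < 0, the function is decreasing (-1)

-1


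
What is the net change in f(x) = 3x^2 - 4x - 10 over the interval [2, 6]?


Net change = f(b) - f(a)
f(x) = 3x^2 - 4x - 10
Compute f(6):
f(6) = 3 * 6^2 - 4 * 6 - 10
= 108 - 24 - 10
= 74
Compute f(2):
f(2) = 3 * 2^2 - 4 * 2 - 10
= 12 - 8 - 10
= -6
Net change = 74 - (-6) = 80

80


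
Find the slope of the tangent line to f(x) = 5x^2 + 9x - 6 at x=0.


The slope of the tangent line equals f'(x) at the point.
f(x) = 5x^2 + 9x - 6
f'(x) = 10x + 9
At x = 0:
f'(0) = 10 * 0 + 9
= 0 + 9
= 9

9


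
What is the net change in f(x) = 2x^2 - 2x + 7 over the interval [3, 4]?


Net change = f(b) - f(a)
f(x) = 2x^2 - 2x + 7
Compute f(4):
f(4) = 2 * 4^2 - 2 * 4 + 7
= 32 - 8 + 7
= 31
Compute f(3):
f(3) = 2 * 3^2 - 2 * 3 + 7
= 18 - 6 + 7
= 19
Net change = 31 - 19 = 12

12


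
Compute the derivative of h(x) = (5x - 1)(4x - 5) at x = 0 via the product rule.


Let u(x) = 5x - 1 and v(x) = 4x - 5
u'(x) = 5
v'(x) = 4
Product rule: h'(x) = u'(x)*v(x) + u(x)*v'(x)
= 5 * (4x - 5) + (5x - 1) * 4
At x = 0:
u(0) = 5 * 0 - 1 = -1
v(0) = 4 * 0 - 5 = -5
h'(0) = 5 * (-5) + (-1) * 4
= -25 - 4
= -29

-29


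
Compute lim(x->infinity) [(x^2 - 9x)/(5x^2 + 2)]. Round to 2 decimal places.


For limits at infinity with equal-degree polynomials,
we compare leading coefficients.
Numerator leading term: x^2
Denominator leading term: 5x^2
Divide both by x^2:
lim = (1 - 9/x) / (5 + 2/x^2)
As x -> infinity, the 1/x and 1/x^2 terms vanish:
= 1/5 = 0.20

0.20


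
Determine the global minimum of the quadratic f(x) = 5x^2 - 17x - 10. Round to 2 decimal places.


For a quadratic f(x) = ax^2 + bx + c with a > 0, the minimum is at the vertex.
Vertex x-coordinate: x = -b/(2a)
x = -(-17) / (2 * 5)
x = 17/10
Substitute back to find the minimum value:
f(17/10) = 5 * (17/10)^2 - 17 * (17/10) - 10
= 289/20 - 289/10 - 10
= -489/20 = -24.45

-24.45
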